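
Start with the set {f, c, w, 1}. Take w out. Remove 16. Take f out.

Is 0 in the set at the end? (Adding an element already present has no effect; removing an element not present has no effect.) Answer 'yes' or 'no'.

Tracking the set through each operation:
Start: {1, c, f, w}
Event 1 (remove w): removed. Set: {1, c, f}
Event 2 (remove 16): not present, no change. Set: {1, c, f}
Event 3 (remove f): removed. Set: {1, c}

Final set: {1, c} (size 2)
0 is NOT in the final set.

Answer: no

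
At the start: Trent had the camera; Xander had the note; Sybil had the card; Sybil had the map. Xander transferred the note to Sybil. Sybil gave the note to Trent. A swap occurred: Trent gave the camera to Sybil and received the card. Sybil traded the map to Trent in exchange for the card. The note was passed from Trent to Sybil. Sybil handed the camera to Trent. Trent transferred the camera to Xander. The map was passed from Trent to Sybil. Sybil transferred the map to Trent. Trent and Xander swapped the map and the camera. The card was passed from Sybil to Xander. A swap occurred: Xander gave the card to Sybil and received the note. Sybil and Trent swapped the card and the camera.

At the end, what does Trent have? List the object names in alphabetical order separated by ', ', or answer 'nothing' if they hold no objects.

Tracking all object holders:
Start: camera:Trent, note:Xander, card:Sybil, map:Sybil
Event 1 (give note: Xander -> Sybil). State: camera:Trent, note:Sybil, card:Sybil, map:Sybil
Event 2 (give note: Sybil -> Trent). State: camera:Trent, note:Trent, card:Sybil, map:Sybil
Event 3 (swap camera<->card: now camera:Sybil, card:Trent). State: camera:Sybil, note:Trent, card:Trent, map:Sybil
Event 4 (swap map<->card: now map:Trent, card:Sybil). State: camera:Sybil, note:Trent, card:Sybil, map:Trent
Event 5 (give note: Trent -> Sybil). State: camera:Sybil, note:Sybil, card:Sybil, map:Trent
Event 6 (give camera: Sybil -> Trent). State: camera:Trent, note:Sybil, card:Sybil, map:Trent
Event 7 (give camera: Trent -> Xander). State: camera:Xander, note:Sybil, card:Sybil, map:Trent
Event 8 (give map: Trent -> Sybil). State: camera:Xander, note:Sybil, card:Sybil, map:Sybil
Event 9 (give map: Sybil -> Trent). State: camera:Xander, note:Sybil, card:Sybil, map:Trent
Event 10 (swap map<->camera: now map:Xander, camera:Trent). State: camera:Trent, note:Sybil, card:Sybil, map:Xander
Event 11 (give card: Sybil -> Xander). State: camera:Trent, note:Sybil, card:Xander, map:Xander
Event 12 (swap card<->note: now card:Sybil, note:Xander). State: camera:Trent, note:Xander, card:Sybil, map:Xander
Event 13 (swap card<->camera: now card:Trent, camera:Sybil). State: camera:Sybil, note:Xander, card:Trent, map:Xander

Final state: camera:Sybil, note:Xander, card:Trent, map:Xander
Trent holds: card.

Answer: card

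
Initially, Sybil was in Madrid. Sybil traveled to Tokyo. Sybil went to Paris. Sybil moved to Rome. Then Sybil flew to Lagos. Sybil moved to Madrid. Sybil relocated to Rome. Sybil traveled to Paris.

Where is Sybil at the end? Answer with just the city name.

Answer: Paris

Derivation:
Tracking Sybil's location:
Start: Sybil is in Madrid.
After move 1: Madrid -> Tokyo. Sybil is in Tokyo.
After move 2: Tokyo -> Paris. Sybil is in Paris.
After move 3: Paris -> Rome. Sybil is in Rome.
After move 4: Rome -> Lagos. Sybil is in Lagos.
After move 5: Lagos -> Madrid. Sybil is in Madrid.
After move 6: Madrid -> Rome. Sybil is in Rome.
After move 7: Rome -> Paris. Sybil is in Paris.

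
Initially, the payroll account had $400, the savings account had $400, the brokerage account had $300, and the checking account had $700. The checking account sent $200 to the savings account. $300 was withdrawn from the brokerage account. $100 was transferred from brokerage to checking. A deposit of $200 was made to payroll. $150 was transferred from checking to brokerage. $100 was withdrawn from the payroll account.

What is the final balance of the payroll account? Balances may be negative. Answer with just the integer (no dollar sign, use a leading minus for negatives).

Answer: 500

Derivation:
Tracking account balances step by step:
Start: payroll=400, savings=400, brokerage=300, checking=700
Event 1 (transfer 200 checking -> savings): checking: 700 - 200 = 500, savings: 400 + 200 = 600. Balances: payroll=400, savings=600, brokerage=300, checking=500
Event 2 (withdraw 300 from brokerage): brokerage: 300 - 300 = 0. Balances: payroll=400, savings=600, brokerage=0, checking=500
Event 3 (transfer 100 brokerage -> checking): brokerage: 0 - 100 = -100, checking: 500 + 100 = 600. Balances: payroll=400, savings=600, brokerage=-100, checking=600
Event 4 (deposit 200 to payroll): payroll: 400 + 200 = 600. Balances: payroll=600, savings=600, brokerage=-100, checking=600
Event 5 (transfer 150 checking -> brokerage): checking: 600 - 150 = 450, brokerage: -100 + 150 = 50. Balances: payroll=600, savings=600, brokerage=50, checking=450
Event 6 (withdraw 100 from payroll): payroll: 600 - 100 = 500. Balances: payroll=500, savings=600, brokerage=50, checking=450

Final balance of payroll: 500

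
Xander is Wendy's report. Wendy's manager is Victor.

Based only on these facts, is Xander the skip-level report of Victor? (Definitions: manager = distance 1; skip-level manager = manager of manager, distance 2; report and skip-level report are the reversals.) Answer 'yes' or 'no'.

Answer: yes

Derivation:
Reconstructing the manager chain from the given facts:
  Victor -> Wendy -> Xander
(each arrow means 'manager of the next')
Positions in the chain (0 = top):
  position of Victor: 0
  position of Wendy: 1
  position of Xander: 2

Xander is at position 2, Victor is at position 0; signed distance (j - i) = -2.
'skip-level report' requires j - i = -2. Actual distance is -2, so the relation HOLDS.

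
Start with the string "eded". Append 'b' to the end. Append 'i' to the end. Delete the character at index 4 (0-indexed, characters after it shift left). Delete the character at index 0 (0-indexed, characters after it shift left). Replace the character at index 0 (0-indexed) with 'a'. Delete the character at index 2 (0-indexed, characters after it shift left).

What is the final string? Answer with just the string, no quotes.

Applying each edit step by step:
Start: "eded"
Op 1 (append 'b'): "eded" -> "ededb"
Op 2 (append 'i'): "ededb" -> "ededbi"
Op 3 (delete idx 4 = 'b'): "ededbi" -> "ededi"
Op 4 (delete idx 0 = 'e'): "ededi" -> "dedi"
Op 5 (replace idx 0: 'd' -> 'a'): "dedi" -> "aedi"
Op 6 (delete idx 2 = 'd'): "aedi" -> "aei"

Answer: aei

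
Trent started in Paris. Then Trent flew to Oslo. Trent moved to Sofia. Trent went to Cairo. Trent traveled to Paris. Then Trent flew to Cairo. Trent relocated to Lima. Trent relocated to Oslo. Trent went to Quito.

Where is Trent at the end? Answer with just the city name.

Answer: Quito

Derivation:
Tracking Trent's location:
Start: Trent is in Paris.
After move 1: Paris -> Oslo. Trent is in Oslo.
After move 2: Oslo -> Sofia. Trent is in Sofia.
After move 3: Sofia -> Cairo. Trent is in Cairo.
After move 4: Cairo -> Paris. Trent is in Paris.
After move 5: Paris -> Cairo. Trent is in Cairo.
After move 6: Cairo -> Lima. Trent is in Lima.
After move 7: Lima -> Oslo. Trent is in Oslo.
After move 8: Oslo -> Quito. Trent is in Quito.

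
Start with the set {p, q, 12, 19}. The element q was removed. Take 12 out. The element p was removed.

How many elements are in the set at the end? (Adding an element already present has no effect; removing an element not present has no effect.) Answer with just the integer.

Answer: 1

Derivation:
Tracking the set through each operation:
Start: {12, 19, p, q}
Event 1 (remove q): removed. Set: {12, 19, p}
Event 2 (remove 12): removed. Set: {19, p}
Event 3 (remove p): removed. Set: {19}

Final set: {19} (size 1)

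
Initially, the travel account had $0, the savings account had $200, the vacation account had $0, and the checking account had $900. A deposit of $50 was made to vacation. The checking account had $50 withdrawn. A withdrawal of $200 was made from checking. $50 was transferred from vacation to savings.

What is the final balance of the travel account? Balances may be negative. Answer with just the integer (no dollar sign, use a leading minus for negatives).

Tracking account balances step by step:
Start: travel=0, savings=200, vacation=0, checking=900
Event 1 (deposit 50 to vacation): vacation: 0 + 50 = 50. Balances: travel=0, savings=200, vacation=50, checking=900
Event 2 (withdraw 50 from checking): checking: 900 - 50 = 850. Balances: travel=0, savings=200, vacation=50, checking=850
Event 3 (withdraw 200 from checking): checking: 850 - 200 = 650. Balances: travel=0, savings=200, vacation=50, checking=650
Event 4 (transfer 50 vacation -> savings): vacation: 50 - 50 = 0, savings: 200 + 50 = 250. Balances: travel=0, savings=250, vacation=0, checking=650

Final balance of travel: 0

Answer: 0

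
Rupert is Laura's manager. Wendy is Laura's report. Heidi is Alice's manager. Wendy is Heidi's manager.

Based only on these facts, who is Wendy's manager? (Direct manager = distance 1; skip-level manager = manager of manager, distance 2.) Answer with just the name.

Reconstructing the manager chain from the given facts:
  Rupert -> Laura -> Wendy -> Heidi -> Alice
(each arrow means 'manager of the next')
Positions in the chain (0 = top):
  position of Rupert: 0
  position of Laura: 1
  position of Wendy: 2
  position of Heidi: 3
  position of Alice: 4

Wendy is at position 2; the manager is 1 step up the chain, i.e. position 1: Laura.

Answer: Laura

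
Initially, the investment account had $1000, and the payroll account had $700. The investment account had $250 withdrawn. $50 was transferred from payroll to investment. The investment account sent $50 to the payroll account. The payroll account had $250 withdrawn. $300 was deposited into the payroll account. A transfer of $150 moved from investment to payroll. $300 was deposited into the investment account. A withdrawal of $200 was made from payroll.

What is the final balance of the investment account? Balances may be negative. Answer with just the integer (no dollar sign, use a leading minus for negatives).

Tracking account balances step by step:
Start: investment=1000, payroll=700
Event 1 (withdraw 250 from investment): investment: 1000 - 250 = 750. Balances: investment=750, payroll=700
Event 2 (transfer 50 payroll -> investment): payroll: 700 - 50 = 650, investment: 750 + 50 = 800. Balances: investment=800, payroll=650
Event 3 (transfer 50 investment -> payroll): investment: 800 - 50 = 750, payroll: 650 + 50 = 700. Balances: investment=750, payroll=700
Event 4 (withdraw 250 from payroll): payroll: 700 - 250 = 450. Balances: investment=750, payroll=450
Event 5 (deposit 300 to payroll): payroll: 450 + 300 = 750. Balances: investment=750, payroll=750
Event 6 (transfer 150 investment -> payroll): investment: 750 - 150 = 600, payroll: 750 + 150 = 900. Balances: investment=600, payroll=900
Event 7 (deposit 300 to investment): investment: 600 + 300 = 900. Balances: investment=900, payroll=900
Event 8 (withdraw 200 from payroll): payroll: 900 - 200 = 700. Balances: investment=900, payroll=700

Final balance of investment: 900

Answer: 900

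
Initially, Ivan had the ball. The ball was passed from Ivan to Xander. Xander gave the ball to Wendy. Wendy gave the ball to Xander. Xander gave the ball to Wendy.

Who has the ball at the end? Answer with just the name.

Answer: Wendy

Derivation:
Tracking the ball through each event:
Start: Ivan has the ball.
After event 1: Xander has the ball.
After event 2: Wendy has the ball.
After event 3: Xander has the ball.
After event 4: Wendy has the ball.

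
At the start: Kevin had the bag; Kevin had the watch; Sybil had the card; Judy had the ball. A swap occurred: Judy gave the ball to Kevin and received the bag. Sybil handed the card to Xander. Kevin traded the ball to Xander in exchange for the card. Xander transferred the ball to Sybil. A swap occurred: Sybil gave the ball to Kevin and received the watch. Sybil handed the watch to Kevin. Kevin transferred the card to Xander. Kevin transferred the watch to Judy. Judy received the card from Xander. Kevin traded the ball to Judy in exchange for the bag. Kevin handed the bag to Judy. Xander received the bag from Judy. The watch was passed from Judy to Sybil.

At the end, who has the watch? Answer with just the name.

Answer: Sybil

Derivation:
Tracking all object holders:
Start: bag:Kevin, watch:Kevin, card:Sybil, ball:Judy
Event 1 (swap ball<->bag: now ball:Kevin, bag:Judy). State: bag:Judy, watch:Kevin, card:Sybil, ball:Kevin
Event 2 (give card: Sybil -> Xander). State: bag:Judy, watch:Kevin, card:Xander, ball:Kevin
Event 3 (swap ball<->card: now ball:Xander, card:Kevin). State: bag:Judy, watch:Kevin, card:Kevin, ball:Xander
Event 4 (give ball: Xander -> Sybil). State: bag:Judy, watch:Kevin, card:Kevin, ball:Sybil
Event 5 (swap ball<->watch: now ball:Kevin, watch:Sybil). State: bag:Judy, watch:Sybil, card:Kevin, ball:Kevin
Event 6 (give watch: Sybil -> Kevin). State: bag:Judy, watch:Kevin, card:Kevin, ball:Kevin
Event 7 (give card: Kevin -> Xander). State: bag:Judy, watch:Kevin, card:Xander, ball:Kevin
Event 8 (give watch: Kevin -> Judy). State: bag:Judy, watch:Judy, card:Xander, ball:Kevin
Event 9 (give card: Xander -> Judy). State: bag:Judy, watch:Judy, card:Judy, ball:Kevin
Event 10 (swap ball<->bag: now ball:Judy, bag:Kevin). State: bag:Kevin, watch:Judy, card:Judy, ball:Judy
Event 11 (give bag: Kevin -> Judy). State: bag:Judy, watch:Judy, card:Judy, ball:Judy
Event 12 (give bag: Judy -> Xander). State: bag:Xander, watch:Judy, card:Judy, ball:Judy
Event 13 (give watch: Judy -> Sybil). State: bag:Xander, watch:Sybil, card:Judy, ball:Judy

Final state: bag:Xander, watch:Sybil, card:Judy, ball:Judy
The watch is held by Sybil.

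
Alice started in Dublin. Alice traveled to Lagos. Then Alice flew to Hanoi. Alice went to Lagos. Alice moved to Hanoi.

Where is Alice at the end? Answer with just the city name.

Tracking Alice's location:
Start: Alice is in Dublin.
After move 1: Dublin -> Lagos. Alice is in Lagos.
After move 2: Lagos -> Hanoi. Alice is in Hanoi.
After move 3: Hanoi -> Lagos. Alice is in Lagos.
After move 4: Lagos -> Hanoi. Alice is in Hanoi.

Answer: Hanoi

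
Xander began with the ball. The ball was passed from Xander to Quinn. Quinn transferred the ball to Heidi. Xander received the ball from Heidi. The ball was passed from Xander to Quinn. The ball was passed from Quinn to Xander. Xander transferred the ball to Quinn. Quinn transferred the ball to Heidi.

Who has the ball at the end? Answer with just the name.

Tracking the ball through each event:
Start: Xander has the ball.
After event 1: Quinn has the ball.
After event 2: Heidi has the ball.
After event 3: Xander has the ball.
After event 4: Quinn has the ball.
After event 5: Xander has the ball.
After event 6: Quinn has the ball.
After event 7: Heidi has the ball.

Answer: Heidi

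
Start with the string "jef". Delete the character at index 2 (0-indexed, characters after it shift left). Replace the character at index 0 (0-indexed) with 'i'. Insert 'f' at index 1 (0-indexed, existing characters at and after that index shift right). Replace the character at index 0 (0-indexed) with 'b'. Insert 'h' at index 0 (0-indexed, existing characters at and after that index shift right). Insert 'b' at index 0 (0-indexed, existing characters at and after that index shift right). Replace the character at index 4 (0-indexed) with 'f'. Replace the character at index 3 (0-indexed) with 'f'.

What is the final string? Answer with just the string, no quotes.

Answer: bhbff

Derivation:
Applying each edit step by step:
Start: "jef"
Op 1 (delete idx 2 = 'f'): "jef" -> "je"
Op 2 (replace idx 0: 'j' -> 'i'): "je" -> "ie"
Op 3 (insert 'f' at idx 1): "ie" -> "ife"
Op 4 (replace idx 0: 'i' -> 'b'): "ife" -> "bfe"
Op 5 (insert 'h' at idx 0): "bfe" -> "hbfe"
Op 6 (insert 'b' at idx 0): "hbfe" -> "bhbfe"
Op 7 (replace idx 4: 'e' -> 'f'): "bhbfe" -> "bhbff"
Op 8 (replace idx 3: 'f' -> 'f'): "bhbff" -> "bhbff"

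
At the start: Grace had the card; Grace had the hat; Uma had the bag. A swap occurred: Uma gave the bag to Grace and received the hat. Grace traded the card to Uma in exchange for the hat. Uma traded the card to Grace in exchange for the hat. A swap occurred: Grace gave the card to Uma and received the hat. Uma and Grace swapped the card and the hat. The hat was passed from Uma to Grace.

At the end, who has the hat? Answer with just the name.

Tracking all object holders:
Start: card:Grace, hat:Grace, bag:Uma
Event 1 (swap bag<->hat: now bag:Grace, hat:Uma). State: card:Grace, hat:Uma, bag:Grace
Event 2 (swap card<->hat: now card:Uma, hat:Grace). State: card:Uma, hat:Grace, bag:Grace
Event 3 (swap card<->hat: now card:Grace, hat:Uma). State: card:Grace, hat:Uma, bag:Grace
Event 4 (swap card<->hat: now card:Uma, hat:Grace). State: card:Uma, hat:Grace, bag:Grace
Event 5 (swap card<->hat: now card:Grace, hat:Uma). State: card:Grace, hat:Uma, bag:Grace
Event 6 (give hat: Uma -> Grace). State: card:Grace, hat:Grace, bag:Grace

Final state: card:Grace, hat:Grace, bag:Grace
The hat is held by Grace.

Answer: Grace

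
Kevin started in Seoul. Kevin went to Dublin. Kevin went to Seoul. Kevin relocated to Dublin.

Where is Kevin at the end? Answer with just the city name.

Tracking Kevin's location:
Start: Kevin is in Seoul.
After move 1: Seoul -> Dublin. Kevin is in Dublin.
After move 2: Dublin -> Seoul. Kevin is in Seoul.
After move 3: Seoul -> Dublin. Kevin is in Dublin.

Answer: Dublin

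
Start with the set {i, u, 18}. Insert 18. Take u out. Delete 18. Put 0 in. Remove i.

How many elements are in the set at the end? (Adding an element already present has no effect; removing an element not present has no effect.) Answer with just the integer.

Tracking the set through each operation:
Start: {18, i, u}
Event 1 (add 18): already present, no change. Set: {18, i, u}
Event 2 (remove u): removed. Set: {18, i}
Event 3 (remove 18): removed. Set: {i}
Event 4 (add 0): added. Set: {0, i}
Event 5 (remove i): removed. Set: {0}

Final set: {0} (size 1)

Answer: 1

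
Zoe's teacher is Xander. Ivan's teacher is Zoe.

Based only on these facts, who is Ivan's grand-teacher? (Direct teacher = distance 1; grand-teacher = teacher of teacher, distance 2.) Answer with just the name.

Answer: Xander

Derivation:
Reconstructing the teacher chain from the given facts:
  Xander -> Zoe -> Ivan
(each arrow means 'teacher of the next')
Positions in the chain (0 = top):
  position of Xander: 0
  position of Zoe: 1
  position of Ivan: 2

Ivan is at position 2; the grand-teacher is 2 steps up the chain, i.e. position 0: Xander.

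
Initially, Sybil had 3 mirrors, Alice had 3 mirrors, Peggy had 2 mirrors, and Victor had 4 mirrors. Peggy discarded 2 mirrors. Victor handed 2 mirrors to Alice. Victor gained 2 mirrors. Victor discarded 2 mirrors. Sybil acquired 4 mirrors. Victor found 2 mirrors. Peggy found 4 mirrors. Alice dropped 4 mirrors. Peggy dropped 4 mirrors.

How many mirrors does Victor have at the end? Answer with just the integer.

Answer: 4

Derivation:
Tracking counts step by step:
Start: Sybil=3, Alice=3, Peggy=2, Victor=4
Event 1 (Peggy -2): Peggy: 2 -> 0. State: Sybil=3, Alice=3, Peggy=0, Victor=4
Event 2 (Victor -> Alice, 2): Victor: 4 -> 2, Alice: 3 -> 5. State: Sybil=3, Alice=5, Peggy=0, Victor=2
Event 3 (Victor +2): Victor: 2 -> 4. State: Sybil=3, Alice=5, Peggy=0, Victor=4
Event 4 (Victor -2): Victor: 4 -> 2. State: Sybil=3, Alice=5, Peggy=0, Victor=2
Event 5 (Sybil +4): Sybil: 3 -> 7. State: Sybil=7, Alice=5, Peggy=0, Victor=2
Event 6 (Victor +2): Victor: 2 -> 4. State: Sybil=7, Alice=5, Peggy=0, Victor=4
Event 7 (Peggy +4): Peggy: 0 -> 4. State: Sybil=7, Alice=5, Peggy=4, Victor=4
Event 8 (Alice -4): Alice: 5 -> 1. State: Sybil=7, Alice=1, Peggy=4, Victor=4
Event 9 (Peggy -4): Peggy: 4 -> 0. State: Sybil=7, Alice=1, Peggy=0, Victor=4

Victor's final count: 4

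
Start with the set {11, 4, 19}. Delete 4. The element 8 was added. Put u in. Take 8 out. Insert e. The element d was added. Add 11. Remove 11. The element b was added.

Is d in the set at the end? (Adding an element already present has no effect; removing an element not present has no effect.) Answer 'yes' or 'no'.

Tracking the set through each operation:
Start: {11, 19, 4}
Event 1 (remove 4): removed. Set: {11, 19}
Event 2 (add 8): added. Set: {11, 19, 8}
Event 3 (add u): added. Set: {11, 19, 8, u}
Event 4 (remove 8): removed. Set: {11, 19, u}
Event 5 (add e): added. Set: {11, 19, e, u}
Event 6 (add d): added. Set: {11, 19, d, e, u}
Event 7 (add 11): already present, no change. Set: {11, 19, d, e, u}
Event 8 (remove 11): removed. Set: {19, d, e, u}
Event 9 (add b): added. Set: {19, b, d, e, u}

Final set: {19, b, d, e, u} (size 5)
d is in the final set.

Answer: yes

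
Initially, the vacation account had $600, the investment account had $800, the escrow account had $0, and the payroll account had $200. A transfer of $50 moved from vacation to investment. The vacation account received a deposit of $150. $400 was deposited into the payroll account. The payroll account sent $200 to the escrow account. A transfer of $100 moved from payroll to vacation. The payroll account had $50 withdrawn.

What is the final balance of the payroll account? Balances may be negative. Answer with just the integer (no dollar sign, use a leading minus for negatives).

Tracking account balances step by step:
Start: vacation=600, investment=800, escrow=0, payroll=200
Event 1 (transfer 50 vacation -> investment): vacation: 600 - 50 = 550, investment: 800 + 50 = 850. Balances: vacation=550, investment=850, escrow=0, payroll=200
Event 2 (deposit 150 to vacation): vacation: 550 + 150 = 700. Balances: vacation=700, investment=850, escrow=0, payroll=200
Event 3 (deposit 400 to payroll): payroll: 200 + 400 = 600. Balances: vacation=700, investment=850, escrow=0, payroll=600
Event 4 (transfer 200 payroll -> escrow): payroll: 600 - 200 = 400, escrow: 0 + 200 = 200. Balances: vacation=700, investment=850, escrow=200, payroll=400
Event 5 (transfer 100 payroll -> vacation): payroll: 400 - 100 = 300, vacation: 700 + 100 = 800. Balances: vacation=800, investment=850, escrow=200, payroll=300
Event 6 (withdraw 50 from payroll): payroll: 300 - 50 = 250. Balances: vacation=800, investment=850, escrow=200, payroll=250

Final balance of payroll: 250

Answer: 250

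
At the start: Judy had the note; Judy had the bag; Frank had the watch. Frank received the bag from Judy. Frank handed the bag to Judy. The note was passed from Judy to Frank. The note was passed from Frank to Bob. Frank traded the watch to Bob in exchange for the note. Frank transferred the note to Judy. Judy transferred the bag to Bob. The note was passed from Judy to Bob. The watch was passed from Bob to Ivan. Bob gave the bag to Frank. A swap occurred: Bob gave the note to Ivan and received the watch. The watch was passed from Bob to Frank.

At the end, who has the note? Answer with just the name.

Tracking all object holders:
Start: note:Judy, bag:Judy, watch:Frank
Event 1 (give bag: Judy -> Frank). State: note:Judy, bag:Frank, watch:Frank
Event 2 (give bag: Frank -> Judy). State: note:Judy, bag:Judy, watch:Frank
Event 3 (give note: Judy -> Frank). State: note:Frank, bag:Judy, watch:Frank
Event 4 (give note: Frank -> Bob). State: note:Bob, bag:Judy, watch:Frank
Event 5 (swap watch<->note: now watch:Bob, note:Frank). State: note:Frank, bag:Judy, watch:Bob
Event 6 (give note: Frank -> Judy). State: note:Judy, bag:Judy, watch:Bob
Event 7 (give bag: Judy -> Bob). State: note:Judy, bag:Bob, watch:Bob
Event 8 (give note: Judy -> Bob). State: note:Bob, bag:Bob, watch:Bob
Event 9 (give watch: Bob -> Ivan). State: note:Bob, bag:Bob, watch:Ivan
Event 10 (give bag: Bob -> Frank). State: note:Bob, bag:Frank, watch:Ivan
Event 11 (swap note<->watch: now note:Ivan, watch:Bob). State: note:Ivan, bag:Frank, watch:Bob
Event 12 (give watch: Bob -> Frank). State: note:Ivan, bag:Frank, watch:Frank

Final state: note:Ivan, bag:Frank, watch:Frank
The note is held by Ivan.

Answer: Ivan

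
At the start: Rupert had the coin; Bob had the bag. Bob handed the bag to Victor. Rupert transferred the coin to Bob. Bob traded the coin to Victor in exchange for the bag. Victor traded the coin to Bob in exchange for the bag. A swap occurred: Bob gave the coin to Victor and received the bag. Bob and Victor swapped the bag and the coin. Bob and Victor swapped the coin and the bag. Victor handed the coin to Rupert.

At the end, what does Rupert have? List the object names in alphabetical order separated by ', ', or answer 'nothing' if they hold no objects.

Tracking all object holders:
Start: coin:Rupert, bag:Bob
Event 1 (give bag: Bob -> Victor). State: coin:Rupert, bag:Victor
Event 2 (give coin: Rupert -> Bob). State: coin:Bob, bag:Victor
Event 3 (swap coin<->bag: now coin:Victor, bag:Bob). State: coin:Victor, bag:Bob
Event 4 (swap coin<->bag: now coin:Bob, bag:Victor). State: coin:Bob, bag:Victor
Event 5 (swap coin<->bag: now coin:Victor, bag:Bob). State: coin:Victor, bag:Bob
Event 6 (swap bag<->coin: now bag:Victor, coin:Bob). State: coin:Bob, bag:Victor
Event 7 (swap coin<->bag: now coin:Victor, bag:Bob). State: coin:Victor, bag:Bob
Event 8 (give coin: Victor -> Rupert). State: coin:Rupert, bag:Bob

Final state: coin:Rupert, bag:Bob
Rupert holds: coin.

Answer: coin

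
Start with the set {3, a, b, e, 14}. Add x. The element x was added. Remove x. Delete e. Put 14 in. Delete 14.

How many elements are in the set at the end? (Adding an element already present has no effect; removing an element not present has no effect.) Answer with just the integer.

Tracking the set through each operation:
Start: {14, 3, a, b, e}
Event 1 (add x): added. Set: {14, 3, a, b, e, x}
Event 2 (add x): already present, no change. Set: {14, 3, a, b, e, x}
Event 3 (remove x): removed. Set: {14, 3, a, b, e}
Event 4 (remove e): removed. Set: {14, 3, a, b}
Event 5 (add 14): already present, no change. Set: {14, 3, a, b}
Event 6 (remove 14): removed. Set: {3, a, b}

Final set: {3, a, b} (size 3)

Answer: 3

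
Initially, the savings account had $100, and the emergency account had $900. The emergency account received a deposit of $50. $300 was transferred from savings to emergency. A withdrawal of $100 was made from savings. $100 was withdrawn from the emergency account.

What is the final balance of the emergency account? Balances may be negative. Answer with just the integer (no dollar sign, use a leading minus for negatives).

Answer: 1150

Derivation:
Tracking account balances step by step:
Start: savings=100, emergency=900
Event 1 (deposit 50 to emergency): emergency: 900 + 50 = 950. Balances: savings=100, emergency=950
Event 2 (transfer 300 savings -> emergency): savings: 100 - 300 = -200, emergency: 950 + 300 = 1250. Balances: savings=-200, emergency=1250
Event 3 (withdraw 100 from savings): savings: -200 - 100 = -300. Balances: savings=-300, emergency=1250
Event 4 (withdraw 100 from emergency): emergency: 1250 - 100 = 1150. Balances: savings=-300, emergency=1150

Final balance of emergency: 1150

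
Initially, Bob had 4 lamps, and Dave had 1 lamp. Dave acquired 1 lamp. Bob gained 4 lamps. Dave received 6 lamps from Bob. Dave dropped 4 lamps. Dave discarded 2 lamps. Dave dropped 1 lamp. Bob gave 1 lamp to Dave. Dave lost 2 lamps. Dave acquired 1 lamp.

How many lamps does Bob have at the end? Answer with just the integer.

Answer: 1

Derivation:
Tracking counts step by step:
Start: Bob=4, Dave=1
Event 1 (Dave +1): Dave: 1 -> 2. State: Bob=4, Dave=2
Event 2 (Bob +4): Bob: 4 -> 8. State: Bob=8, Dave=2
Event 3 (Bob -> Dave, 6): Bob: 8 -> 2, Dave: 2 -> 8. State: Bob=2, Dave=8
Event 4 (Dave -4): Dave: 8 -> 4. State: Bob=2, Dave=4
Event 5 (Dave -2): Dave: 4 -> 2. State: Bob=2, Dave=2
Event 6 (Dave -1): Dave: 2 -> 1. State: Bob=2, Dave=1
Event 7 (Bob -> Dave, 1): Bob: 2 -> 1, Dave: 1 -> 2. State: Bob=1, Dave=2
Event 8 (Dave -2): Dave: 2 -> 0. State: Bob=1, Dave=0
Event 9 (Dave +1): Dave: 0 -> 1. State: Bob=1, Dave=1

Bob's final count: 1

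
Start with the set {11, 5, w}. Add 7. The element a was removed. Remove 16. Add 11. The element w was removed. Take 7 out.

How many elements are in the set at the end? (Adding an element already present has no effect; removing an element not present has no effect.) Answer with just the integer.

Answer: 2

Derivation:
Tracking the set through each operation:
Start: {11, 5, w}
Event 1 (add 7): added. Set: {11, 5, 7, w}
Event 2 (remove a): not present, no change. Set: {11, 5, 7, w}
Event 3 (remove 16): not present, no change. Set: {11, 5, 7, w}
Event 4 (add 11): already present, no change. Set: {11, 5, 7, w}
Event 5 (remove w): removed. Set: {11, 5, 7}
Event 6 (remove 7): removed. Set: {11, 5}

Final set: {11, 5} (size 2)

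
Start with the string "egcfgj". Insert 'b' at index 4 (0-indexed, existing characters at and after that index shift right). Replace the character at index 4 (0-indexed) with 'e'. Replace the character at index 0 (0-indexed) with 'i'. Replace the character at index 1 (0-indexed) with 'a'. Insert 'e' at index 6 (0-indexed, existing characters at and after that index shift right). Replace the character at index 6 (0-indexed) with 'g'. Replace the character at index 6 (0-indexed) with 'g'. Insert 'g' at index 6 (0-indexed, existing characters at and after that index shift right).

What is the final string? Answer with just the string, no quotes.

Answer: iacfegggj

Derivation:
Applying each edit step by step:
Start: "egcfgj"
Op 1 (insert 'b' at idx 4): "egcfgj" -> "egcfbgj"
Op 2 (replace idx 4: 'b' -> 'e'): "egcfbgj" -> "egcfegj"
Op 3 (replace idx 0: 'e' -> 'i'): "egcfegj" -> "igcfegj"
Op 4 (replace idx 1: 'g' -> 'a'): "igcfegj" -> "iacfegj"
Op 5 (insert 'e' at idx 6): "iacfegj" -> "iacfegej"
Op 6 (replace idx 6: 'e' -> 'g'): "iacfegej" -> "iacfeggj"
Op 7 (replace idx 6: 'g' -> 'g'): "iacfeggj" -> "iacfeggj"
Op 8 (insert 'g' at idx 6): "iacfeggj" -> "iacfegggj"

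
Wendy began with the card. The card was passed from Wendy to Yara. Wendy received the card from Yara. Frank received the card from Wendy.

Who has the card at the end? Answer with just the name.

Answer: Frank

Derivation:
Tracking the card through each event:
Start: Wendy has the card.
After event 1: Yara has the card.
After event 2: Wendy has the card.
After event 3: Frank has the card.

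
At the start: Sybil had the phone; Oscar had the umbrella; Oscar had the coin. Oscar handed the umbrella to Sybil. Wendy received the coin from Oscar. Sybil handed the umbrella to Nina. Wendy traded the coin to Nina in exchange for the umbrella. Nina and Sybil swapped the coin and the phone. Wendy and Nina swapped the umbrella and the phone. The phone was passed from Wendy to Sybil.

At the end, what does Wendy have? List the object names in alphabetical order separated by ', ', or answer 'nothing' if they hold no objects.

Tracking all object holders:
Start: phone:Sybil, umbrella:Oscar, coin:Oscar
Event 1 (give umbrella: Oscar -> Sybil). State: phone:Sybil, umbrella:Sybil, coin:Oscar
Event 2 (give coin: Oscar -> Wendy). State: phone:Sybil, umbrella:Sybil, coin:Wendy
Event 3 (give umbrella: Sybil -> Nina). State: phone:Sybil, umbrella:Nina, coin:Wendy
Event 4 (swap coin<->umbrella: now coin:Nina, umbrella:Wendy). State: phone:Sybil, umbrella:Wendy, coin:Nina
Event 5 (swap coin<->phone: now coin:Sybil, phone:Nina). State: phone:Nina, umbrella:Wendy, coin:Sybil
Event 6 (swap umbrella<->phone: now umbrella:Nina, phone:Wendy). State: phone:Wendy, umbrella:Nina, coin:Sybil
Event 7 (give phone: Wendy -> Sybil). State: phone:Sybil, umbrella:Nina, coin:Sybil

Final state: phone:Sybil, umbrella:Nina, coin:Sybil
Wendy holds: (nothing).

Answer: nothing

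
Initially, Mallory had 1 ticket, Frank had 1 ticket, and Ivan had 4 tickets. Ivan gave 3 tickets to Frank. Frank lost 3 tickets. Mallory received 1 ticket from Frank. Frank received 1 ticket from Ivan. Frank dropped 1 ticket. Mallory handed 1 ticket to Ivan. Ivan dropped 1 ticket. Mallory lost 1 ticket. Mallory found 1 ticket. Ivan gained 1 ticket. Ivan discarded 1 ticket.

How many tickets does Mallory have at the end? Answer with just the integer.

Answer: 1

Derivation:
Tracking counts step by step:
Start: Mallory=1, Frank=1, Ivan=4
Event 1 (Ivan -> Frank, 3): Ivan: 4 -> 1, Frank: 1 -> 4. State: Mallory=1, Frank=4, Ivan=1
Event 2 (Frank -3): Frank: 4 -> 1. State: Mallory=1, Frank=1, Ivan=1
Event 3 (Frank -> Mallory, 1): Frank: 1 -> 0, Mallory: 1 -> 2. State: Mallory=2, Frank=0, Ivan=1
Event 4 (Ivan -> Frank, 1): Ivan: 1 -> 0, Frank: 0 -> 1. State: Mallory=2, Frank=1, Ivan=0
Event 5 (Frank -1): Frank: 1 -> 0. State: Mallory=2, Frank=0, Ivan=0
Event 6 (Mallory -> Ivan, 1): Mallory: 2 -> 1, Ivan: 0 -> 1. State: Mallory=1, Frank=0, Ivan=1
Event 7 (Ivan -1): Ivan: 1 -> 0. State: Mallory=1, Frank=0, Ivan=0
Event 8 (Mallory -1): Mallory: 1 -> 0. State: Mallory=0, Frank=0, Ivan=0
Event 9 (Mallory +1): Mallory: 0 -> 1. State: Mallory=1, Frank=0, Ivan=0
Event 10 (Ivan +1): Ivan: 0 -> 1. State: Mallory=1, Frank=0, Ivan=1
Event 11 (Ivan -1): Ivan: 1 -> 0. State: Mallory=1, Frank=0, Ivan=0

Mallory's final count: 1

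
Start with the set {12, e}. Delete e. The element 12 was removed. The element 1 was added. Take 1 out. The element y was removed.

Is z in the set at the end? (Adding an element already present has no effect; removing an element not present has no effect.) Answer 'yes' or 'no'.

Tracking the set through each operation:
Start: {12, e}
Event 1 (remove e): removed. Set: {12}
Event 2 (remove 12): removed. Set: {}
Event 3 (add 1): added. Set: {1}
Event 4 (remove 1): removed. Set: {}
Event 5 (remove y): not present, no change. Set: {}

Final set: {} (size 0)
z is NOT in the final set.

Answer: no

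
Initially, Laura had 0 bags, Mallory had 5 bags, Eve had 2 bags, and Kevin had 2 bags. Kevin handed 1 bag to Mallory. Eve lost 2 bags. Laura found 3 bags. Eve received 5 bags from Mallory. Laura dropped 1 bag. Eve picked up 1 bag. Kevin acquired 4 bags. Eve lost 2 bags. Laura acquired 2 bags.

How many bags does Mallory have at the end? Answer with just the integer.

Tracking counts step by step:
Start: Laura=0, Mallory=5, Eve=2, Kevin=2
Event 1 (Kevin -> Mallory, 1): Kevin: 2 -> 1, Mallory: 5 -> 6. State: Laura=0, Mallory=6, Eve=2, Kevin=1
Event 2 (Eve -2): Eve: 2 -> 0. State: Laura=0, Mallory=6, Eve=0, Kevin=1
Event 3 (Laura +3): Laura: 0 -> 3. State: Laura=3, Mallory=6, Eve=0, Kevin=1
Event 4 (Mallory -> Eve, 5): Mallory: 6 -> 1, Eve: 0 -> 5. State: Laura=3, Mallory=1, Eve=5, Kevin=1
Event 5 (Laura -1): Laura: 3 -> 2. State: Laura=2, Mallory=1, Eve=5, Kevin=1
Event 6 (Eve +1): Eve: 5 -> 6. State: Laura=2, Mallory=1, Eve=6, Kevin=1
Event 7 (Kevin +4): Kevin: 1 -> 5. State: Laura=2, Mallory=1, Eve=6, Kevin=5
Event 8 (Eve -2): Eve: 6 -> 4. State: Laura=2, Mallory=1, Eve=4, Kevin=5
Event 9 (Laura +2): Laura: 2 -> 4. State: Laura=4, Mallory=1, Eve=4, Kevin=5

Mallory's final count: 1

Answer: 1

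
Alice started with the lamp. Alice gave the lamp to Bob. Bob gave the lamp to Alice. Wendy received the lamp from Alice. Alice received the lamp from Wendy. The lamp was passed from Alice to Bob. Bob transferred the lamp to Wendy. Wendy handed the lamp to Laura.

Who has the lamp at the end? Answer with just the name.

Answer: Laura

Derivation:
Tracking the lamp through each event:
Start: Alice has the lamp.
After event 1: Bob has the lamp.
After event 2: Alice has the lamp.
After event 3: Wendy has the lamp.
After event 4: Alice has the lamp.
After event 5: Bob has the lamp.
After event 6: Wendy has the lamp.
After event 7: Laura has the lamp.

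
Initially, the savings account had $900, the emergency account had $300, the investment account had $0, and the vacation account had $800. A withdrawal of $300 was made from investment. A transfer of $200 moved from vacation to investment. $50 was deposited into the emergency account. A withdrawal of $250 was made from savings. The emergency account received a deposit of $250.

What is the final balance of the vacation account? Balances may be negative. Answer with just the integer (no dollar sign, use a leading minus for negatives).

Tracking account balances step by step:
Start: savings=900, emergency=300, investment=0, vacation=800
Event 1 (withdraw 300 from investment): investment: 0 - 300 = -300. Balances: savings=900, emergency=300, investment=-300, vacation=800
Event 2 (transfer 200 vacation -> investment): vacation: 800 - 200 = 600, investment: -300 + 200 = -100. Balances: savings=900, emergency=300, investment=-100, vacation=600
Event 3 (deposit 50 to emergency): emergency: 300 + 50 = 350. Balances: savings=900, emergency=350, investment=-100, vacation=600
Event 4 (withdraw 250 from savings): savings: 900 - 250 = 650. Balances: savings=650, emergency=350, investment=-100, vacation=600
Event 5 (deposit 250 to emergency): emergency: 350 + 250 = 600. Balances: savings=650, emergency=600, investment=-100, vacation=600

Final balance of vacation: 600

Answer: 600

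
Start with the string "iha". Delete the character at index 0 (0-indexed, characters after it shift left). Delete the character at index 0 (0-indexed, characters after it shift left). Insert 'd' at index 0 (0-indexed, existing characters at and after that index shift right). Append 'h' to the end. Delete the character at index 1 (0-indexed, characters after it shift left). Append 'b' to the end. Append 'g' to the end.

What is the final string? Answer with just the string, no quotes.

Applying each edit step by step:
Start: "iha"
Op 1 (delete idx 0 = 'i'): "iha" -> "ha"
Op 2 (delete idx 0 = 'h'): "ha" -> "a"
Op 3 (insert 'd' at idx 0): "a" -> "da"
Op 4 (append 'h'): "da" -> "dah"
Op 5 (delete idx 1 = 'a'): "dah" -> "dh"
Op 6 (append 'b'): "dh" -> "dhb"
Op 7 (append 'g'): "dhb" -> "dhbg"

Answer: dhbg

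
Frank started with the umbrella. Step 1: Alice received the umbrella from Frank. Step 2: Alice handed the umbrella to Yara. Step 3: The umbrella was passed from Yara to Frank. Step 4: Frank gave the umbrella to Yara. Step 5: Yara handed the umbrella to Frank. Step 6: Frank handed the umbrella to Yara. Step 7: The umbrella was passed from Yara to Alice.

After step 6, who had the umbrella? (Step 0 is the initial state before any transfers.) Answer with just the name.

Tracking the umbrella holder through step 6:
After step 0 (start): Frank
After step 1: Alice
After step 2: Yara
After step 3: Frank
After step 4: Yara
After step 5: Frank
After step 6: Yara

At step 6, the holder is Yara.

Answer: Yara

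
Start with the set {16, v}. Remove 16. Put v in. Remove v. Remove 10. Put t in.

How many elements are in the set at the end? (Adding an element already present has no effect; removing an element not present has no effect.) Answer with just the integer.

Tracking the set through each operation:
Start: {16, v}
Event 1 (remove 16): removed. Set: {v}
Event 2 (add v): already present, no change. Set: {v}
Event 3 (remove v): removed. Set: {}
Event 4 (remove 10): not present, no change. Set: {}
Event 5 (add t): added. Set: {t}

Final set: {t} (size 1)

Answer: 1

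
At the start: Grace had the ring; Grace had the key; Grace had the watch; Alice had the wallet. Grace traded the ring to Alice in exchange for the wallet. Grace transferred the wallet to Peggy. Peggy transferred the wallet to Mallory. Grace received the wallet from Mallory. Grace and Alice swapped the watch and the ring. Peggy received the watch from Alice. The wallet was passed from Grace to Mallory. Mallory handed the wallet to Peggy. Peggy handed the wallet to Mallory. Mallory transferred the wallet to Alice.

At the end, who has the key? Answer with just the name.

Tracking all object holders:
Start: ring:Grace, key:Grace, watch:Grace, wallet:Alice
Event 1 (swap ring<->wallet: now ring:Alice, wallet:Grace). State: ring:Alice, key:Grace, watch:Grace, wallet:Grace
Event 2 (give wallet: Grace -> Peggy). State: ring:Alice, key:Grace, watch:Grace, wallet:Peggy
Event 3 (give wallet: Peggy -> Mallory). State: ring:Alice, key:Grace, watch:Grace, wallet:Mallory
Event 4 (give wallet: Mallory -> Grace). State: ring:Alice, key:Grace, watch:Grace, wallet:Grace
Event 5 (swap watch<->ring: now watch:Alice, ring:Grace). State: ring:Grace, key:Grace, watch:Alice, wallet:Grace
Event 6 (give watch: Alice -> Peggy). State: ring:Grace, key:Grace, watch:Peggy, wallet:Grace
Event 7 (give wallet: Grace -> Mallory). State: ring:Grace, key:Grace, watch:Peggy, wallet:Mallory
Event 8 (give wallet: Mallory -> Peggy). State: ring:Grace, key:Grace, watch:Peggy, wallet:Peggy
Event 9 (give wallet: Peggy -> Mallory). State: ring:Grace, key:Grace, watch:Peggy, wallet:Mallory
Event 10 (give wallet: Mallory -> Alice). State: ring:Grace, key:Grace, watch:Peggy, wallet:Alice

Final state: ring:Grace, key:Grace, watch:Peggy, wallet:Alice
The key is held by Grace.

Answer: Grace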